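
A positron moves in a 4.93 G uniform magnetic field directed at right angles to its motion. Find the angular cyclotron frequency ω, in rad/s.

ω ≈ 8.66×10^7 rad/s

ω = qB/m = (1×1.60×10^-19)(4.93×10^-4) / (9.11×10^-31) = 8.66×10^7 rad/s.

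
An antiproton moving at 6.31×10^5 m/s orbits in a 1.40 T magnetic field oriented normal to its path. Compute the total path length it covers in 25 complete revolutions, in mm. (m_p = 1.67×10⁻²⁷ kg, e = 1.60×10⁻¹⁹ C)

r = mv/(qB) = 4.70×10^-3 m, so one revolution covers 2πr = 0.0296 m.
In 25 revolutions: L = 25·2πr = 0.739 m.

L ≈ 739 mm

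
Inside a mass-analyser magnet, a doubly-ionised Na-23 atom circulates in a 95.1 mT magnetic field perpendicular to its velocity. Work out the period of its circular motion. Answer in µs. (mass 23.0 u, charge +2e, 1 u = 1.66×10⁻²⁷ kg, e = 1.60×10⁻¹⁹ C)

The cyclotron period is independent of speed: T = 2πm/(qB).
T = 2π(3.82×10^-26) / [(2×1.60×10^-19)(0.0951)] = 7.88×10^-6 s.

T ≈ 7.88 µs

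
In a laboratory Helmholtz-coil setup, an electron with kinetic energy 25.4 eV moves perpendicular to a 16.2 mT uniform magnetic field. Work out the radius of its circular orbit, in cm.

r ≈ 0.105 cm

Convert the energy: K = 25.4 eV = 4.06×10^-18 J.
v = √(2K/m) = √(2·4.06×10^-18/9.11×10^-31) = 2.99×10^6 m/s.
r = mv/(qB) = (9.11×10^-31)(2.99×10^6) / [(1×1.60×10^-19)(0.0162)] = 1.05×10^-3 m.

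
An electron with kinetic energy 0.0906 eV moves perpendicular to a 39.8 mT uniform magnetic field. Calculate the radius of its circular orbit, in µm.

r ≈ 25.5 µm

Convert the energy: K = 0.0906 eV = 1.45×10^-20 J.
v = √(2K/m) = √(2·1.45×10^-20/9.11×10^-31) = 1.78×10^5 m/s.
r = mv/(qB) = (9.11×10^-31)(1.78×10^5) / [(1×1.60×10^-19)(0.0398)] = 2.55×10^-5 m.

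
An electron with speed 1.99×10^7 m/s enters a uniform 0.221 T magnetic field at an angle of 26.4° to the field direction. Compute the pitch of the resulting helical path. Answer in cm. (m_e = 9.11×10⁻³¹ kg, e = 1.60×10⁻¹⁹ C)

pitch ≈ 0.289 cm

The velocity component along B is v∥ = v cos26.4° = 1.78×10^7 m/s.
The cyclotron period T = 2πm/(qB) = 1.62×10^-10 s is set by m, q, B alone.
Pitch = v∥·T = (1.78×10^7)(1.62×10^-10) = 2.89×10^-3 m.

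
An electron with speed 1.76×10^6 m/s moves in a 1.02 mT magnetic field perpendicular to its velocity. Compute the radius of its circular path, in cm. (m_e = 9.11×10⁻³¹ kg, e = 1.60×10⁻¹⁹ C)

r ≈ 0.982 cm

The magnetic force provides the centripetal force: qvB = mv²/r, so r = mv/(qB).
r = (9.11×10^-31 kg)(1.76×10^6 m/s) / [(1×1.60×10^-19 C)(1.02×10^-3 T)] = 9.82×10^-3 m.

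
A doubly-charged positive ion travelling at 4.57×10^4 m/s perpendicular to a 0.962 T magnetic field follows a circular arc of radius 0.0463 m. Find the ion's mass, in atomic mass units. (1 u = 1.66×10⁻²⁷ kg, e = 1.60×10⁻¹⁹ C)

qvB = mv²/r ⇒ m = qBr/v.
m = (2×1.60×10^-19)(0.962)(0.0463) / (4.57×10^4) = 3.12×10^-25 kg = 188 u.

m ≈ 188 u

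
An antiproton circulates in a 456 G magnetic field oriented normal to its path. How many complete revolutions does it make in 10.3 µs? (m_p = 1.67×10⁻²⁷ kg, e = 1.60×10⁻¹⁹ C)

T = 2πm/(qB) = 2π(1.67×10^-27) / [(1×1.60×10^-19)(0.0456)] = 1.4382×10^-6 s.
N = t/T = 1.03×10^-5 / 1.4382×10^-6 ≈ 7.16, so 7 complete revolutions.

N = 7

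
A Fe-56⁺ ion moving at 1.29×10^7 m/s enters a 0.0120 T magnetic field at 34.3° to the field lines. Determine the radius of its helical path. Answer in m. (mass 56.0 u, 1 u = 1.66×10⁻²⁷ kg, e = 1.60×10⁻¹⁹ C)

Only the perpendicular component v⊥ = v sin34.3° = 7.27×10^6 m/s is bent by the field.
r = m v⊥ /(qB) = (9.30×10^-26)(7.27×10^6) / [(1×1.60×10^-19)(0.0120)] = 352 m.

r ≈ 352 m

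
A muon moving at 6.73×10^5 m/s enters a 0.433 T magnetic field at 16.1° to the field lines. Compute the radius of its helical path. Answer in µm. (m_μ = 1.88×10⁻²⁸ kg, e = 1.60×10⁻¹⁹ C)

r ≈ 506 µm

Only the perpendicular component v⊥ = v sin16.1° = 1.87×10^5 m/s is bent by the field.
r = m v⊥ /(qB) = (1.88×10^-28)(1.87×10^5) / [(1×1.60×10^-19)(0.433)] = 5.06×10^-4 m.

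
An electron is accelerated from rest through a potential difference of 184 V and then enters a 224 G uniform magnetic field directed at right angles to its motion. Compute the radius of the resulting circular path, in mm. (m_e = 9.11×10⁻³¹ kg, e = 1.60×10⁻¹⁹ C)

r ≈ 2.04 mm

The kinetic energy gained is K = qV = (1×1.60×10^-19)(184) = 2.94×10^-17 J.
v = √(2K/m) = 8.04×10^6 m/s.
r = mv/(qB) = (9.11×10^-31)(8.04×10^6) / [(1×1.60×10^-19)(0.0224)] = 2.04×10^-3 m.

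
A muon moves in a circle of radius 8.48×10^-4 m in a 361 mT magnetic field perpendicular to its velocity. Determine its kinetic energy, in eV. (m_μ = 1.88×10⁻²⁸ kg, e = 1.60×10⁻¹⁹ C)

K ≈ 39.9 eV

v = qBr/m = (1×1.60×10^-19)(0.361)(8.48×10^-4) / (1.88×10^-28) = 2.61×10^5 m/s.
K = ½mv² = 0.5·(1.88×10^-28)·(2.61×10^5)² = 6.38×10^-18 J = 39.9 eV.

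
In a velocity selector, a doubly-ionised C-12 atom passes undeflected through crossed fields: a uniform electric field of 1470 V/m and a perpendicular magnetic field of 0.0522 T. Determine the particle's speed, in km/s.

v ≈ 28.2 km/s

For zero net force, qE = qvB, so v = E/B.
v = (1470) / (0.0522) = 2.82×10^4 m/s.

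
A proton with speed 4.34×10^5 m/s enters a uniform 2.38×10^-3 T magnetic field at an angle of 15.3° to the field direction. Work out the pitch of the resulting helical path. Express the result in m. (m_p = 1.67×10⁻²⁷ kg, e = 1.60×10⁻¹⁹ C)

The velocity component along B is v∥ = v cos15.3° = 4.19×10^5 m/s.
The cyclotron period T = 2πm/(qB) = 2.76×10^-5 s is set by m, q, B alone.
Pitch = v∥·T = (4.19×10^5)(2.76×10^-5) = 11.5 m.

pitch ≈ 11.5 m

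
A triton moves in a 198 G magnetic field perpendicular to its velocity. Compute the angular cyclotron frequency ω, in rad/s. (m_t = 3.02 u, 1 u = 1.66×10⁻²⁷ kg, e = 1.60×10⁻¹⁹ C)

ω ≈ 6.32×10^5 rad/s

ω = qB/m = (1×1.60×10^-19)(0.0198) / (5.01×10^-27) = 6.32×10^5 rad/s.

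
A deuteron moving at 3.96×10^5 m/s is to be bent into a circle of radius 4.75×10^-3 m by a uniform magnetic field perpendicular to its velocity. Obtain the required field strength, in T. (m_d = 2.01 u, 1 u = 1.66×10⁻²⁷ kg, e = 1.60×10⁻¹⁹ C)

qvB = mv²/r gives B = mv/(qr).
B = (3.34×10^-27)(3.96×10^5) / [(1×1.60×10^-19)(4.75×10^-3)] = 1.74 T.

B ≈ 1.74 T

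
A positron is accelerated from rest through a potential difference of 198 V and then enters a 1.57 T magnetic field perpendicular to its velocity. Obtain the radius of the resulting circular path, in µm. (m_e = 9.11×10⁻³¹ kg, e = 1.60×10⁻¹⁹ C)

r ≈ 30.2 µm

The kinetic energy gained is K = qV = (1×1.60×10^-19)(198) = 3.17×10^-17 J.
v = √(2K/m) = 8.34×10^6 m/s.
r = mv/(qB) = (9.11×10^-31)(8.34×10^6) / [(1×1.60×10^-19)(1.57)] = 3.02×10^-5 m.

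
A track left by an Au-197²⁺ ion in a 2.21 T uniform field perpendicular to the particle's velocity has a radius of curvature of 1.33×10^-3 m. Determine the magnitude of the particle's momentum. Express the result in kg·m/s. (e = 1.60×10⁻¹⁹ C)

Since qvB = mv²/r, the momentum p = mv = qBr.
p = (2×1.60×10^-19)(2.21)(1.33×10^-3) = 9.41×10^-22 kg·m/s.

p ≈ 9.41×10^-22 kg·m/s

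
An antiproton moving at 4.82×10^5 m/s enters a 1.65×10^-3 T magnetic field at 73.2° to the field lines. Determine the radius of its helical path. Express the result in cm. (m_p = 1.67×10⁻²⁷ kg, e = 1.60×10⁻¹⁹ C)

Only the perpendicular component v⊥ = v sin73.2° = 4.61×10^5 m/s is bent by the field.
r = m v⊥ /(qB) = (1.67×10^-27)(4.61×10^5) / [(1×1.60×10^-19)(1.65×10^-3)] = 2.92 m.

r ≈ 292 cm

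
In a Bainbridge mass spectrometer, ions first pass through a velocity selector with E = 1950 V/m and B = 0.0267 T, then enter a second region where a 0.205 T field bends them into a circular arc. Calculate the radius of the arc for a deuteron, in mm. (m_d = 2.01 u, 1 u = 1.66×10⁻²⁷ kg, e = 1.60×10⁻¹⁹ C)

r ≈ 7.43 mm

The selector passes v = E/B = 1950/0.0267 = 7.30×10^4 m/s.
In the deflection region, r = mv/(qB₂) = (3.34×10^-27)(7.30×10^4) / [(1×1.60×10^-19)(0.205)] = 7.43×10^-3 m.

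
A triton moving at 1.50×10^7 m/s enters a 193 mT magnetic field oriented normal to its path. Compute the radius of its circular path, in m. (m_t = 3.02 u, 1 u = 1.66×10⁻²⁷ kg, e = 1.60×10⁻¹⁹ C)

The magnetic force provides the centripetal force: qvB = mv²/r, so r = mv/(qB).
r = (5.01×10^-27 kg)(1.50×10^7 m/s) / [(1×1.60×10^-19 C)(0.193 T)] = 2.44 m.

r ≈ 2.44 m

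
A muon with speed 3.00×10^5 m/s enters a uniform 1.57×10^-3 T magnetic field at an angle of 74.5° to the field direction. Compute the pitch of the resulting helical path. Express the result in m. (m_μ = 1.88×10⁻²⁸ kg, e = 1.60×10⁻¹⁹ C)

The velocity component along B is v∥ = v cos74.5° = 8.02×10^4 m/s.
The cyclotron period T = 2πm/(qB) = 4.70×10^-6 s is set by m, q, B alone.
Pitch = v∥·T = (8.02×10^4)(4.70×10^-6) = 0.377 m.

pitch ≈ 0.377 m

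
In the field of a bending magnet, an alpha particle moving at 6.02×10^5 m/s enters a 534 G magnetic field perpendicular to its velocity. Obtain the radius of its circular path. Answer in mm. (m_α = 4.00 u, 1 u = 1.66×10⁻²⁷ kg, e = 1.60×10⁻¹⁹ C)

The magnetic force provides the centripetal force: qvB = mv²/r, so r = mv/(qB).
r = (6.64×10^-27 kg)(6.02×10^5 m/s) / [(2×1.60×10^-19 C)(0.0534 T)] = 0.234 m.

r ≈ 234 mm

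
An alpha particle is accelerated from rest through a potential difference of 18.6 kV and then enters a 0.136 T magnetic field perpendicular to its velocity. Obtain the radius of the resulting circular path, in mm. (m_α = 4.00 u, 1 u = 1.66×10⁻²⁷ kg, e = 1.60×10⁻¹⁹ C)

The kinetic energy gained is K = qV = (2×1.60×10^-19)(1.86×10^4) = 5.95×10^-15 J.
v = √(2K/m) = 1.34×10^6 m/s.
r = mv/(qB) = (6.64×10^-27)(1.34×10^6) / [(2×1.60×10^-19)(0.136)] = 0.204 m.

r ≈ 204 mm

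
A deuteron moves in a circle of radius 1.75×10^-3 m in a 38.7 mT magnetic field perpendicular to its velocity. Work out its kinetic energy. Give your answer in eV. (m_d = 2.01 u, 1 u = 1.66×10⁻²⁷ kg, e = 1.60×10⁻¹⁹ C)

K ≈ 0.110 eV

v = qBr/m = (1×1.60×10^-19)(0.0387)(1.75×10^-3) / (3.34×10^-27) = 3250 m/s.
K = ½mv² = 0.5·(3.34×10^-27)·(3250)² = 1.76×10^-20 J = 0.110 eV.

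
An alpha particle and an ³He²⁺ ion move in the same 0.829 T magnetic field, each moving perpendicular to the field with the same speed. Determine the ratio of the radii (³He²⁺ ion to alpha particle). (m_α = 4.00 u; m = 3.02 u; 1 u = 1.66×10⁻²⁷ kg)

r = mv/(qB) ⇒ at equal v, r ∝ m/q.
r_{³He²⁺ ion}/r_{alpha particle} = 0.755.

ratio ≈ 0.755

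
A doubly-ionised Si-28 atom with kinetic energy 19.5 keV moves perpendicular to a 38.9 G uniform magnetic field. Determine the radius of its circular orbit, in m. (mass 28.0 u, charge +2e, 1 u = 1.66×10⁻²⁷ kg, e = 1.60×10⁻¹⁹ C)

r ≈ 13.7 m

Convert the energy: K = 19.5 keV = 3.12×10^-15 J.
v = √(2K/m) = √(2·3.12×10^-15/4.65×10^-26) = 3.66×10^5 m/s.
r = mv/(qB) = (4.65×10^-26)(3.66×10^5) / [(2×1.60×10^-19)(3.89×10^-3)] = 13.7 m.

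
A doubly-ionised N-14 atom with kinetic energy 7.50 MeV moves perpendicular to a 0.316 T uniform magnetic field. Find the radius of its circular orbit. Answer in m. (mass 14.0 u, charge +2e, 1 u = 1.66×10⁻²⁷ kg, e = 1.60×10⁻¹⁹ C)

r ≈ 2.34 m

Convert the energy: K = 7.50 MeV = 1.20×10^-12 J.
v = √(2K/m) = √(2·1.20×10^-12/2.32×10^-26) = 1.02×10^7 m/s.
r = mv/(qB) = (2.32×10^-26)(1.02×10^7) / [(2×1.60×10^-19)(0.316)] = 2.34 m.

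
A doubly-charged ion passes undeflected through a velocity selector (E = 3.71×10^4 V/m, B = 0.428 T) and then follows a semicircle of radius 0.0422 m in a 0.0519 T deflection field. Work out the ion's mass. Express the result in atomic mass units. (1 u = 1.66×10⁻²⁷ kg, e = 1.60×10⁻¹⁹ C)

v = E/B₁ = 8.67×10^4 m/s.
From r = mv/(qB₂), m = qB₂r/v = (2×1.60×10^-19)(0.0519)(0.0422) / (8.67×10^4) = 8.09×10^-27 kg.
In atomic mass units: m = 8.09×10^-27 / 1.66×10^-27 = 4.87 u.

m ≈ 4.87 u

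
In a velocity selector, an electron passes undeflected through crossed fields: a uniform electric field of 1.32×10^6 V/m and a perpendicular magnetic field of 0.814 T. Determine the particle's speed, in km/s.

For zero net force, qE = qvB, so v = E/B.
v = (1.32×10^6) / (0.814) = 1.62×10^6 m/s.

v ≈ 1620 km/s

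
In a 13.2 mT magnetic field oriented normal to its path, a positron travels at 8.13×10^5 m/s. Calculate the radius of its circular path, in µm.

The magnetic force provides the centripetal force: qvB = mv²/r, so r = mv/(qB).
r = (9.11×10^-31 kg)(8.13×10^5 m/s) / [(1×1.60×10^-19 C)(0.0132 T)] = 3.51×10^-4 m.

r ≈ 351 µm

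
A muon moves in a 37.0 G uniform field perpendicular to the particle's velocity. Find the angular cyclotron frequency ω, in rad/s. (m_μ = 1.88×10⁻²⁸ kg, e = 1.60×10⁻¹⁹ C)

ω ≈ 3.15×10^6 rad/s

ω = qB/m = (1×1.60×10^-19)(3.70×10^-3) / (1.88×10^-28) = 3.15×10^6 rad/s.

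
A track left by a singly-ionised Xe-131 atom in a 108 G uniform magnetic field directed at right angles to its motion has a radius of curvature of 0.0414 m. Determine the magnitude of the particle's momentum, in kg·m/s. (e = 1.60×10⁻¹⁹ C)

p ≈ 7.15×10^-23 kg·m/s

Since qvB = mv²/r, the momentum p = mv = qBr.
p = (1×1.60×10^-19)(0.0108)(0.0414) = 7.15×10^-23 kg·m/s.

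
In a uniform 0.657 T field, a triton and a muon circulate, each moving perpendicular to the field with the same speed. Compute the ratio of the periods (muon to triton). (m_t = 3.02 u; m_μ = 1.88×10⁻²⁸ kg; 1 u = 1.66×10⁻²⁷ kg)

T = 2πm/(qB) is independent of speed, so T₂/T₁ = (m₂/q₂)/(m₁/q₁).
T_{muon}/T_{triton} = (1.88×10^-28/1e) / (5.01×10^-27/1e) = 0.0375.

ratio ≈ 0.0375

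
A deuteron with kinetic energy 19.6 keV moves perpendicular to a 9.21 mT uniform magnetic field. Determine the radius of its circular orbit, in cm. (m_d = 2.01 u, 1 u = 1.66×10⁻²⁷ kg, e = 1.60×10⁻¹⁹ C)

r ≈ 310 cm

Convert the energy: K = 19.6 keV = 3.14×10^-15 J.
v = √(2K/m) = √(2·3.14×10^-15/3.34×10^-27) = 1.37×10^6 m/s.
r = mv/(qB) = (3.34×10^-27)(1.37×10^6) / [(1×1.60×10^-19)(9.21×10^-3)] = 3.10 m.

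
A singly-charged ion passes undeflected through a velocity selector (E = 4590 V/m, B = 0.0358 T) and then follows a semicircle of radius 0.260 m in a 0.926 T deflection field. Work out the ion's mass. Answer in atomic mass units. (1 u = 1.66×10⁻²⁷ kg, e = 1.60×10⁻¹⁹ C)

m ≈ 181 u

v = E/B₁ = 1.28×10^5 m/s.
From r = mv/(qB₂), m = qB₂r/v = (1×1.60×10^-19)(0.926)(0.260) / (1.28×10^5) = 3.00×10^-25 kg.
In atomic mass units: m = 3.00×10^-25 / 1.66×10^-27 = 181 u.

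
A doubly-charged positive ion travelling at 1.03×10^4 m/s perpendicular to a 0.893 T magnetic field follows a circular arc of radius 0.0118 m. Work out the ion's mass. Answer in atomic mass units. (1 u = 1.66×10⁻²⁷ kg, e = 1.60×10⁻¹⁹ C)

qvB = mv²/r ⇒ m = qBr/v.
m = (2×1.60×10^-19)(0.893)(0.0118) / (1.03×10^4) = 3.27×10^-25 kg = 197 u.

m ≈ 197 u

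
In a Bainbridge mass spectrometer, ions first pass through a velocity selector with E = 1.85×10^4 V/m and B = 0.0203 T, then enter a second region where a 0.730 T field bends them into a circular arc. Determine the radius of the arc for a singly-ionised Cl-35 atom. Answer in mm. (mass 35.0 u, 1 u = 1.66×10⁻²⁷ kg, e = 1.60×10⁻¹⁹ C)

r ≈ 453 mm

The selector passes v = E/B = 1.85×10^4/0.0203 = 9.11×10^5 m/s.
In the deflection region, r = mv/(qB₂) = (5.81×10^-26)(9.11×10^5) / [(1×1.60×10^-19)(0.730)] = 0.453 m.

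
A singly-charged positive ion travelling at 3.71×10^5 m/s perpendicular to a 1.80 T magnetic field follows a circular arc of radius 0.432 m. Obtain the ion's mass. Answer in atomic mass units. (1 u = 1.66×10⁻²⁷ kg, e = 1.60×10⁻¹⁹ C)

m ≈ 202 u

qvB = mv²/r ⇒ m = qBr/v.
m = (1×1.60×10^-19)(1.80)(0.432) / (3.71×10^5) = 3.35×10^-25 kg = 202 u.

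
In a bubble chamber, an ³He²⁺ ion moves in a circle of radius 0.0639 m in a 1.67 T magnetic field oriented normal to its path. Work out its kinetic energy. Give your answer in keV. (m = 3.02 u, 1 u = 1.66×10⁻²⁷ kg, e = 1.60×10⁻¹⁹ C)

v = qBr/m = (2×1.60×10^-19)(1.67)(0.0639) / (5.01×10^-27) = 6.81×10^6 m/s.
K = ½mv² = 0.5·(5.01×10^-27)·(6.81×10^6)² = 1.16×10^-13 J = 727 keV.

K ≈ 727 keV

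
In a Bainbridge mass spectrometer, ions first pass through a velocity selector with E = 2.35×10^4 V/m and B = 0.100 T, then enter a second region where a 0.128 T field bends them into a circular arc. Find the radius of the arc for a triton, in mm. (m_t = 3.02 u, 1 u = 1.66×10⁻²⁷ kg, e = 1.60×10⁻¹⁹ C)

The selector passes v = E/B = 2.35×10^4/0.100 = 2.35×10^5 m/s.
In the deflection region, r = mv/(qB₂) = (5.01×10^-27)(2.35×10^5) / [(1×1.60×10^-19)(0.128)] = 0.0575 m.

r ≈ 57.5 mm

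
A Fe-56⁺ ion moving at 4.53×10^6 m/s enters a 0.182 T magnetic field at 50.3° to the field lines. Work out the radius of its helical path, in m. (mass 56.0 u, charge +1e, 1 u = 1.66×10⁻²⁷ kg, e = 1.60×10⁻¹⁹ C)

r ≈ 11.1 m

Only the perpendicular component v⊥ = v sin50.3° = 3.49×10^6 m/s is bent by the field.
r = m v⊥ /(qB) = (9.30×10^-26)(3.49×10^6) / [(1×1.60×10^-19)(0.182)] = 11.1 m.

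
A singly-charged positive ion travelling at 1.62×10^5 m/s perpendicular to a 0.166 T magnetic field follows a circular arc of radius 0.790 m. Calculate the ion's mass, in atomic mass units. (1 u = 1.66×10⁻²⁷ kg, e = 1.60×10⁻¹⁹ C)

qvB = mv²/r ⇒ m = qBr/v.
m = (1×1.60×10^-19)(0.166)(0.790) / (1.62×10^5) = 1.30×10^-25 kg = 78.0 u.

m ≈ 78.0 u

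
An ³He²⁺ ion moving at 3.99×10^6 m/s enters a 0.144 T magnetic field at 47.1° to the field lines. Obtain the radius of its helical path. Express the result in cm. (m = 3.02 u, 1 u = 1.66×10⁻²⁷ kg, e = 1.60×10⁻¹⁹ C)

r ≈ 31.8 cm

Only the perpendicular component v⊥ = v sin47.1° = 2.92×10^6 m/s is bent by the field.
r = m v⊥ /(qB) = (5.01×10^-27)(2.92×10^6) / [(2×1.60×10^-19)(0.144)] = 0.318 m.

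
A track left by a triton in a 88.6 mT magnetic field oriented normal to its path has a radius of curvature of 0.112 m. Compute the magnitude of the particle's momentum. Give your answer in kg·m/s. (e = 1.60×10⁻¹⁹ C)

Since qvB = mv²/r, the momentum p = mv = qBr.
p = (1×1.60×10^-19)(0.0886)(0.112) = 1.59×10^-21 kg·m/s.

p ≈ 1.59×10^-21 kg·m/s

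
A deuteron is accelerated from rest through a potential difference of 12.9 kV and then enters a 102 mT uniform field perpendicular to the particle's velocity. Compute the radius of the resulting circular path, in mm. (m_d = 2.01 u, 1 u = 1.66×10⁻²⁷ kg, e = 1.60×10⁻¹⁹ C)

r ≈ 227 mm

The kinetic energy gained is K = qV = (1×1.60×10^-19)(1.29×10^4) = 2.06×10^-15 J.
v = √(2K/m) = 1.11×10^6 m/s.
r = mv/(qB) = (3.34×10^-27)(1.11×10^6) / [(1×1.60×10^-19)(0.102)] = 0.227 m.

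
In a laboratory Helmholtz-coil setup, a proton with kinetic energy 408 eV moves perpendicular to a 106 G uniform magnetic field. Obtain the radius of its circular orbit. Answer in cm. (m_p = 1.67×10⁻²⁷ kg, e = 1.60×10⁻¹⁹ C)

r ≈ 27.5 cm

Convert the energy: K = 408 eV = 6.53×10^-17 J.
v = √(2K/m) = √(2·6.53×10^-17/1.67×10^-27) = 2.80×10^5 m/s.
r = mv/(qB) = (1.67×10^-27)(2.80×10^5) / [(1×1.60×10^-19)(0.0106)] = 0.275 m.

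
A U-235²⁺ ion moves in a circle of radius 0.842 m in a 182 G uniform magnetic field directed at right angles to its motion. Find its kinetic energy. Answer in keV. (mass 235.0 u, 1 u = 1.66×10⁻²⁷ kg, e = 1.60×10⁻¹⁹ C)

K ≈ 0.193 keV

v = qBr/m = (2×1.60×10^-19)(0.0182)(0.842) / (3.90×10^-25) = 1.26×10^4 m/s.
K = ½mv² = 0.5·(3.90×10^-25)·(1.26×10^4)² = 3.08×10^-17 J = 0.193 keV.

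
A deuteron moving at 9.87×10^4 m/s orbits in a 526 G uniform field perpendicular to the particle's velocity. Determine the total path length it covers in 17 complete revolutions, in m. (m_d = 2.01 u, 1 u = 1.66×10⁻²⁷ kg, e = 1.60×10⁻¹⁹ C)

L ≈ 4.18 m

r = mv/(qB) = 0.0391 m, so one revolution covers 2πr = 0.246 m.
In 17 revolutions: L = 17·2πr = 4.18 m.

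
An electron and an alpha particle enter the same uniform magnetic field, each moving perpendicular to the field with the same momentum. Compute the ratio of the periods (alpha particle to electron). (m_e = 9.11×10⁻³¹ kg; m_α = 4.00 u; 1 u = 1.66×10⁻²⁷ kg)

T = 2πm/(qB) is independent of speed, so T₂/T₁ = (m₂/q₂)/(m₁/q₁).
T_{alpha particle}/T_{electron} = (6.64×10^-27/2e) / (9.11×10^-31/1e) = 3640.

ratio ≈ 3640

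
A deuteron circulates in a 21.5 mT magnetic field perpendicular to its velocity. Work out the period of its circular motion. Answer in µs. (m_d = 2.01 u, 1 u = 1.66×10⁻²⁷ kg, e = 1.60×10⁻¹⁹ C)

T ≈ 6.09 µs

The cyclotron period is independent of speed: T = 2πm/(qB).
T = 2π(3.34×10^-27) / [(1×1.60×10^-19)(0.0215)] = 6.09×10^-6 s.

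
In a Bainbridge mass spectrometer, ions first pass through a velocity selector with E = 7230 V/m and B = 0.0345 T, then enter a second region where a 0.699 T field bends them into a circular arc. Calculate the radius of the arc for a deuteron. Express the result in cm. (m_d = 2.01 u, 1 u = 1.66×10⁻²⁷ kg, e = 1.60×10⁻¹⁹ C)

r ≈ 0.625 cm

The selector passes v = E/B = 7230/0.0345 = 2.10×10^5 m/s.
In the deflection region, r = mv/(qB₂) = (3.34×10^-27)(2.10×10^5) / [(1×1.60×10^-19)(0.699)] = 6.25×10^-3 m.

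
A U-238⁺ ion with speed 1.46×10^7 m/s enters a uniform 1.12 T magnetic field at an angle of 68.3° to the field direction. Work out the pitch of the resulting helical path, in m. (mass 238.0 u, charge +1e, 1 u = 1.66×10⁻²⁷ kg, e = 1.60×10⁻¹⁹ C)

The velocity component along B is v∥ = v cos68.3° = 5.40×10^6 m/s.
The cyclotron period T = 2πm/(qB) = 1.39×10^-5 s is set by m, q, B alone.
Pitch = v∥·T = (5.40×10^6)(1.39×10^-5) = 74.8 m.

pitch ≈ 74.8 m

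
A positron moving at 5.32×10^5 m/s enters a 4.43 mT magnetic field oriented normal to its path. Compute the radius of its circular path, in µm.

r ≈ 684 µm

The magnetic force provides the centripetal force: qvB = mv²/r, so r = mv/(qB).
r = (9.11×10^-31 kg)(5.32×10^5 m/s) / [(1×1.60×10^-19 C)(4.43×10^-3 T)] = 6.84×10^-4 m.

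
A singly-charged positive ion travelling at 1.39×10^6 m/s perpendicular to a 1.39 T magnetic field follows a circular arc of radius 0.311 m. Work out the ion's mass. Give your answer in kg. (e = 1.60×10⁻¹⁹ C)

m ≈ 4.98×10^-26 kg

qvB = mv²/r ⇒ m = qBr/v.
m = (1×1.60×10^-19)(1.39)(0.311) / (1.39×10^6) = 4.98×10^-26 kg.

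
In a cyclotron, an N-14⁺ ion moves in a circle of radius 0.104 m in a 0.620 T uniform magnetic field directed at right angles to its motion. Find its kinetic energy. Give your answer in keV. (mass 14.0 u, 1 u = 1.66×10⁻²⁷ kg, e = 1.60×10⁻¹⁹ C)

v = qBr/m = (1×1.60×10^-19)(0.620)(0.104) / (2.32×10^-26) = 4.44×10^5 m/s.
K = ½mv² = 0.5·(2.32×10^-26)·(4.44×10^5)² = 2.29×10^-15 J = 14.3 keV.

K ≈ 14.3 keV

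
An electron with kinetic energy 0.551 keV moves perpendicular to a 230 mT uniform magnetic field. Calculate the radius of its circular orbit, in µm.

Convert the energy: K = 0.551 keV = 8.82×10^-17 J.
v = √(2K/m) = √(2·8.82×10^-17/9.11×10^-31) = 1.39×10^7 m/s.
r = mv/(qB) = (9.11×10^-31)(1.39×10^7) / [(1×1.60×10^-19)(0.230)] = 3.44×10^-4 m.

r ≈ 344 µm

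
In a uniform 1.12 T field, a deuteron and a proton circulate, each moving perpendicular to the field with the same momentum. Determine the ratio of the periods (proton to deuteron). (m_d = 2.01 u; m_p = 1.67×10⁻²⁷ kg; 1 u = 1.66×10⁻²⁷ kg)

ratio ≈ 0.501

T = 2πm/(qB) is independent of speed, so T₂/T₁ = (m₂/q₂)/(m₁/q₁).
T_{proton}/T_{deuteron} = (1.67×10^-27/1e) / (3.34×10^-27/1e) = 0.501.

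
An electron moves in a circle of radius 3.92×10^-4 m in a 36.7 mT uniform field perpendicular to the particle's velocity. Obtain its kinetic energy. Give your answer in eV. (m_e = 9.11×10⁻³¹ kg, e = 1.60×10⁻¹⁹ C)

K ≈ 18.2 eV

v = qBr/m = (1×1.60×10^-19)(0.0367)(3.92×10^-4) / (9.11×10^-31) = 2.53×10^6 m/s.
K = ½mv² = 0.5·(9.11×10^-31)·(2.53×10^6)² = 2.91×10^-18 J = 18.2 eV.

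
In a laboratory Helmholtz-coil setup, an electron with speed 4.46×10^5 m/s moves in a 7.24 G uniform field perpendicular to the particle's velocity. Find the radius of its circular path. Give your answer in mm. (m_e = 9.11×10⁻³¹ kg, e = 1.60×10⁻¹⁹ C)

The magnetic force provides the centripetal force: qvB = mv²/r, so r = mv/(qB).
r = (9.11×10^-31 kg)(4.46×10^5 m/s) / [(1×1.60×10^-19 C)(7.24×10^-4 T)] = 3.51×10^-3 m.

r ≈ 3.51 mm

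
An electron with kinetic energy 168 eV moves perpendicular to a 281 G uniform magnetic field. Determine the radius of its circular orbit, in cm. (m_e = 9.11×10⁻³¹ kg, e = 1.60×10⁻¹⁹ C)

r ≈ 0.156 cm

Convert the energy: K = 168 eV = 2.69×10^-17 J.
v = √(2K/m) = √(2·2.69×10^-17/9.11×10^-31) = 7.68×10^6 m/s.
r = mv/(qB) = (9.11×10^-31)(7.68×10^6) / [(1×1.60×10^-19)(0.0281)] = 1.56×10^-3 m.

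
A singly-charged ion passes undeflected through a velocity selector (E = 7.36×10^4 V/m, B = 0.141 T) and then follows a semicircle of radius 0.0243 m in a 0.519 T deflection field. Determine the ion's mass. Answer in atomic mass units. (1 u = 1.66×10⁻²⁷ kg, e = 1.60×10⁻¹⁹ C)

m ≈ 2.33 u

v = E/B₁ = 5.22×10^5 m/s.
From r = mv/(qB₂), m = qB₂r/v = (1×1.60×10^-19)(0.519)(0.0243) / (5.22×10^5) = 3.87×10^-27 kg.
In atomic mass units: m = 3.87×10^-27 / 1.66×10^-27 = 2.33 u.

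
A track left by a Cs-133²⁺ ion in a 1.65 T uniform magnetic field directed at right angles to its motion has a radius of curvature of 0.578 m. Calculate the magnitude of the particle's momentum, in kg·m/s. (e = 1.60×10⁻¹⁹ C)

p ≈ 3.05×10^-19 kg·m/s

Since qvB = mv²/r, the momentum p = mv = qBr.
p = (2×1.60×10^-19)(1.65)(0.578) = 3.05×10^-19 kg·m/s.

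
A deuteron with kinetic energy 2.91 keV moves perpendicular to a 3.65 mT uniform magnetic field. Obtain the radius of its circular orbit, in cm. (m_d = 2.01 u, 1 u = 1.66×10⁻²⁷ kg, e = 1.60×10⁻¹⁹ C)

r ≈ 302 cm

Convert the energy: K = 2.91 keV = 4.66×10^-16 J.
v = √(2K/m) = √(2·4.66×10^-16/3.34×10^-27) = 5.28×10^5 m/s.
r = mv/(qB) = (3.34×10^-27)(5.28×10^5) / [(1×1.60×10^-19)(3.65×10^-3)] = 3.02 m.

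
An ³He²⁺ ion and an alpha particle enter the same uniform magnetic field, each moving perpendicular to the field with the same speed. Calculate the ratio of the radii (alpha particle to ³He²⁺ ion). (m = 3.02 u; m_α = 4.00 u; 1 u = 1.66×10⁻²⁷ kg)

ratio ≈ 1.32

r = mv/(qB) ⇒ at equal v, r ∝ m/q.
r_{alpha particle}/r_{³He²⁺ ion} = 1.32.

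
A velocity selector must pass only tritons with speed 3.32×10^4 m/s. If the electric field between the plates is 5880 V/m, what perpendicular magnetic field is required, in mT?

B ≈ 177 mT

qE = qvB ⇒ B = E/v = (5880) / (3.32×10^4) = 0.177 T.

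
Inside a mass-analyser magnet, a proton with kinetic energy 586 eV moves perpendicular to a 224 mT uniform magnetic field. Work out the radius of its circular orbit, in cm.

r ≈ 1.56 cm

Convert the energy: K = 586 eV = 9.38×10^-17 J.
v = √(2K/m) = √(2·9.38×10^-17/1.67×10^-27) = 3.35×10^5 m/s.
r = mv/(qB) = (1.67×10^-27)(3.35×10^5) / [(1×1.60×10^-19)(0.224)] = 0.0156 m.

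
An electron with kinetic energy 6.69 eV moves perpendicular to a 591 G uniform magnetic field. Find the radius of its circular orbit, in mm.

r ≈ 0.148 mm

Convert the energy: K = 6.69 eV = 1.07×10^-18 J.
v = √(2K/m) = √(2·1.07×10^-18/9.11×10^-31) = 1.53×10^6 m/s.
r = mv/(qB) = (9.11×10^-31)(1.53×10^6) / [(1×1.60×10^-19)(0.0591)] = 1.48×10^-4 m.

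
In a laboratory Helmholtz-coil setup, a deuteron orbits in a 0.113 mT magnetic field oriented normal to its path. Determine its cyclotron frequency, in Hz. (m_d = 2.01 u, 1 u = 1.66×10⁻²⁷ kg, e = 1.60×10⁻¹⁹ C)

f = qB/(2πm) = (1×1.60×10^-19)(1.13×10^-4) / [2π(3.34×10^-27)] = 862 Hz.

f ≈ 862 Hz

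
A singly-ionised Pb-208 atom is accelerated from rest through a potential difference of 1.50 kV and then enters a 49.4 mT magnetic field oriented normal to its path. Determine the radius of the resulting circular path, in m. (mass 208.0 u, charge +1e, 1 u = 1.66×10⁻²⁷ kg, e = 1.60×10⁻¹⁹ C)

The kinetic energy gained is K = qV = (1×1.60×10^-19)(1500) = 2.40×10^-16 J.
v = √(2K/m) = 3.73×10^4 m/s.
r = mv/(qB) = (3.45×10^-25)(3.73×10^4) / [(1×1.60×10^-19)(0.0494)] = 1.63 m.

r ≈ 1.63 m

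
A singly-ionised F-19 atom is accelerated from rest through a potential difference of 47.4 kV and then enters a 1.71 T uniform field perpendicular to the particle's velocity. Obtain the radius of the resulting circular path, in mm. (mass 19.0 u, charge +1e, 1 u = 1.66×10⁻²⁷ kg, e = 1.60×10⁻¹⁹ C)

r ≈ 79.9 mm

The kinetic energy gained is K = qV = (1×1.60×10^-19)(4.74×10^4) = 7.58×10^-15 J.
v = √(2K/m) = 6.93×10^5 m/s.
r = mv/(qB) = (3.15×10^-26)(6.93×10^5) / [(1×1.60×10^-19)(1.71)] = 0.0799 m.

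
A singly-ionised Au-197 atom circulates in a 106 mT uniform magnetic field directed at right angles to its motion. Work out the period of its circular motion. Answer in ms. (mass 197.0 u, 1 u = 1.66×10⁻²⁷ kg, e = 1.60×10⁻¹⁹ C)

T ≈ 0.121 ms

The cyclotron period is independent of speed: T = 2πm/(qB).
T = 2π(3.27×10^-25) / [(1×1.60×10^-19)(0.106)] = 1.21×10^-4 s.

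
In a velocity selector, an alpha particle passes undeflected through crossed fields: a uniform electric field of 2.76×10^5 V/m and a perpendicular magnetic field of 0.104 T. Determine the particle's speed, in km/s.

For zero net force, qE = qvB, so v = E/B.
v = (2.76×10^5) / (0.104) = 2.65×10^6 m/s.

v ≈ 2650 km/s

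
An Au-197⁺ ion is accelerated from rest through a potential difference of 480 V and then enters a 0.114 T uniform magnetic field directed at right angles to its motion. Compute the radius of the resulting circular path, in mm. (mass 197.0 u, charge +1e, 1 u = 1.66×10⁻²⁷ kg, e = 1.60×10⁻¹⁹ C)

r ≈ 389 mm

The kinetic energy gained is K = qV = (1×1.60×10^-19)(480) = 7.68×10^-17 J.
v = √(2K/m) = 2.17×10^4 m/s.
r = mv/(qB) = (3.27×10^-25)(2.17×10^4) / [(1×1.60×10^-19)(0.114)] = 0.389 m.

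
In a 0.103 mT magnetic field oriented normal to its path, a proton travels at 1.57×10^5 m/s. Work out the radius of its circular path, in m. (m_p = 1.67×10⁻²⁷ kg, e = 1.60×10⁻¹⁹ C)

The magnetic force provides the centripetal force: qvB = mv²/r, so r = mv/(qB).
r = (1.67×10^-27 kg)(1.57×10^5 m/s) / [(1×1.60×10^-19 C)(1.03×10^-4 T)] = 15.9 m.

r ≈ 15.9 m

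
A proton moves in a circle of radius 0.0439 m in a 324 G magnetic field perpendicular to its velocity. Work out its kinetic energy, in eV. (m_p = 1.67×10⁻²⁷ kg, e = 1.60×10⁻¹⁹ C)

K ≈ 96.9 eV

v = qBr/m = (1×1.60×10^-19)(0.0324)(0.0439) / (1.67×10^-27) = 1.36×10^5 m/s.
K = ½mv² = 0.5·(1.67×10^-27)·(1.36×10^5)² = 1.55×10^-17 J = 96.9 eV.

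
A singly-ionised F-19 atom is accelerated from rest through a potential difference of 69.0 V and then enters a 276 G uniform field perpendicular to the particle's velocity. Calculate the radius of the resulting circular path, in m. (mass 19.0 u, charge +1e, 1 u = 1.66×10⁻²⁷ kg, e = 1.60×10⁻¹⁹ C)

r ≈ 0.189 m

The kinetic energy gained is K = qV = (1×1.60×10^-19)(69.0) = 1.10×10^-17 J.
v = √(2K/m) = 2.65×10^4 m/s.
r = mv/(qB) = (3.15×10^-26)(2.65×10^4) / [(1×1.60×10^-19)(0.0276)] = 0.189 m.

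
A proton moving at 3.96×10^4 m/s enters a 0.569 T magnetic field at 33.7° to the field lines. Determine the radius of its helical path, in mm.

Only the perpendicular component v⊥ = v sin33.7° = 2.20×10^4 m/s is bent by the field.
r = m v⊥ /(qB) = (1.67×10^-27)(2.20×10^4) / [(1×1.60×10^-19)(0.569)] = 4.03×10^-4 m.

r ≈ 0.403 mm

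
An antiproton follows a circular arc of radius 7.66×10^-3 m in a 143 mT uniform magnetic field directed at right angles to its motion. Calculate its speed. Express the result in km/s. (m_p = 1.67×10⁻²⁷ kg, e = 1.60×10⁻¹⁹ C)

From qvB = mv²/r, v = qBr/m.
v = (1×1.60×10^-19)(0.143)(7.66×10^-3) / (1.67×10^-27) = 1.05×10^5 m/s.

v ≈ 105 km/s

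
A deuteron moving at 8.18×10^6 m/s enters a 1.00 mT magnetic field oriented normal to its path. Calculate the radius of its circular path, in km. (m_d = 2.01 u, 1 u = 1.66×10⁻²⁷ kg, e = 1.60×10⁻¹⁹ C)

The magnetic force provides the centripetal force: qvB = mv²/r, so r = mv/(qB).
r = (3.34×10^-27 kg)(8.18×10^6 m/s) / [(1×1.60×10^-19 C)(1.00×10^-3 T)] = 171 m.

r ≈ 0.171 km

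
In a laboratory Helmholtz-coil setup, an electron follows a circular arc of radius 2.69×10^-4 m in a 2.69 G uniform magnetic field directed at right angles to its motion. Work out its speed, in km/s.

v ≈ 12.7 km/s

From qvB = mv²/r, v = qBr/m.
v = (1×1.60×10^-19)(2.69×10^-4)(2.69×10^-4) / (9.11×10^-31) = 1.27×10^4 m/s.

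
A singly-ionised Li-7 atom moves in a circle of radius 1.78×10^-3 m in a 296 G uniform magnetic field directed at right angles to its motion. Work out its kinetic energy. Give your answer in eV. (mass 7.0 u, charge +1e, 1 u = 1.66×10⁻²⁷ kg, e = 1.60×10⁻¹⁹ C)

K ≈ 0.0191 eV

v = qBr/m = (1×1.60×10^-19)(0.0296)(1.78×10^-3) / (1.16×10^-26) = 725 m/s.
K = ½mv² = 0.5·(1.16×10^-26)·(725)² = 3.06×10^-21 J = 0.0191 eV.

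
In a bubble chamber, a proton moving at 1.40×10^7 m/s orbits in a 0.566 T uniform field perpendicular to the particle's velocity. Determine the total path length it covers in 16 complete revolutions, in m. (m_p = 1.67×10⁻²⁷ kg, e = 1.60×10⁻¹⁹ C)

L ≈ 26.0 m

r = mv/(qB) = 0.258 m, so one revolution covers 2πr = 1.62 m.
In 16 revolutions: L = 16·2πr = 26.0 m.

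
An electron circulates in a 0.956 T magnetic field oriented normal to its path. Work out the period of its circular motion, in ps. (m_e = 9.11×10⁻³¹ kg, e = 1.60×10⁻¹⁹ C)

T ≈ 37.4 ps

The cyclotron period is independent of speed: T = 2πm/(qB).
T = 2π(9.11×10^-31) / [(1×1.60×10^-19)(0.956)] = 3.74×10^-11 s.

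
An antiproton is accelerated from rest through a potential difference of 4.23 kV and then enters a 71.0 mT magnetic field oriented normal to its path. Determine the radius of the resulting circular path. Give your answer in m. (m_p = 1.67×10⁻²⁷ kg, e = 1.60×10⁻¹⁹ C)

r ≈ 0.132 m

The kinetic energy gained is K = qV = (1×1.60×10^-19)(4230) = 6.77×10^-16 J.
v = √(2K/m) = 9.00×10^5 m/s.
r = mv/(qB) = (1.67×10^-27)(9.00×10^5) / [(1×1.60×10^-19)(0.0710)] = 0.132 m.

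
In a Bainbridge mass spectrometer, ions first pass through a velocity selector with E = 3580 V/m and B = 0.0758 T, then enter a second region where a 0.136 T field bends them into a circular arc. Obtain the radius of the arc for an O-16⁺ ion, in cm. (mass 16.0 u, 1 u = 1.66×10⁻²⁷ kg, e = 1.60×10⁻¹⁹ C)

The selector passes v = E/B = 3580/0.0758 = 4.72×10^4 m/s.
In the deflection region, r = mv/(qB₂) = (2.66×10^-26)(4.72×10^4) / [(1×1.60×10^-19)(0.136)] = 0.0576 m.

r ≈ 5.76 cm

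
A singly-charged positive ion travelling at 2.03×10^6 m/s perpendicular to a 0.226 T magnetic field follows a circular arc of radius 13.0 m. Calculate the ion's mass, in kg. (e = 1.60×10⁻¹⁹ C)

qvB = mv²/r ⇒ m = qBr/v.
m = (1×1.60×10^-19)(0.226)(13.0) / (2.03×10^6) = 2.32×10^-25 kg.

m ≈ 2.32×10^-25 kg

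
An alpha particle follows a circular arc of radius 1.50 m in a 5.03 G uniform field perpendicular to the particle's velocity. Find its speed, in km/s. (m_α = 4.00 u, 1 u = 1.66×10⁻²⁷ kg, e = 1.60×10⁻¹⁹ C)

v ≈ 36.4 km/s

From qvB = mv²/r, v = qBr/m.
v = (2×1.60×10^-19)(5.03×10^-4)(1.50) / (6.64×10^-27) = 3.64×10^4 m/s.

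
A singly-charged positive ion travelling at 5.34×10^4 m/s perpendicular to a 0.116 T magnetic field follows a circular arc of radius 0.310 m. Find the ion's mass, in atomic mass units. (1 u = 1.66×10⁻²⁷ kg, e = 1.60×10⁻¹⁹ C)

qvB = mv²/r ⇒ m = qBr/v.
m = (1×1.60×10^-19)(0.116)(0.310) / (5.34×10^4) = 1.08×10^-25 kg = 64.9 u.

m ≈ 64.9 u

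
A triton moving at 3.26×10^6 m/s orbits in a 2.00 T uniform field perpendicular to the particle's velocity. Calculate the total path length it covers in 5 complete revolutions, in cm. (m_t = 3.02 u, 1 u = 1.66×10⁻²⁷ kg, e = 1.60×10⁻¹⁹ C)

L ≈ 160 cm

r = mv/(qB) = 0.0511 m, so one revolution covers 2πr = 0.321 m.
In 5 revolutions: L = 5·2πr = 1.60 m.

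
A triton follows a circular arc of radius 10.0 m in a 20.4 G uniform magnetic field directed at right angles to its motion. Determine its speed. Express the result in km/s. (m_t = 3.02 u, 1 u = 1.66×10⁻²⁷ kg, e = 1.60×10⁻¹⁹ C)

From qvB = mv²/r, v = qBr/m.
v = (1×1.60×10^-19)(2.04×10^-3)(10.0) / (5.01×10^-27) = 6.51×10^5 m/s.

v ≈ 651 km/s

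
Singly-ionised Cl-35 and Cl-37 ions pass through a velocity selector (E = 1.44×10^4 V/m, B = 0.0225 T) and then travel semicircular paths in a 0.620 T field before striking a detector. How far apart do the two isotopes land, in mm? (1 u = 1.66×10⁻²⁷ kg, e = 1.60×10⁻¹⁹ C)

Both emerge at v = E/B₁ = 6.40×10^5 m/s.
r = mv/(qB₂), so r₁ = 0.3748 m and r₂ = 0.3963 m, giving Δr = 0.0214 m.
After a semicircle each ion lands a diameter 2r from the entry slit, so the separation is 2Δr = 0.0428 m.

Δd ≈ 42.8 mm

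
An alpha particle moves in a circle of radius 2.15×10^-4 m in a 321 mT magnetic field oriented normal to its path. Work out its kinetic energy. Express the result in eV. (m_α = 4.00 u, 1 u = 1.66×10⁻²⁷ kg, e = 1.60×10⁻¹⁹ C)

K ≈ 0.230 eV

v = qBr/m = (2×1.60×10^-19)(0.321)(2.15×10^-4) / (6.64×10^-27) = 3330 m/s.
K = ½mv² = 0.5·(6.64×10^-27)·(3330)² = 3.67×10^-20 J = 0.230 eV.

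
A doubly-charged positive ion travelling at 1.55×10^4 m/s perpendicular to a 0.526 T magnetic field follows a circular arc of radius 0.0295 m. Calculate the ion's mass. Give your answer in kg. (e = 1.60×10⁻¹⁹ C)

qvB = mv²/r ⇒ m = qBr/v.
m = (2×1.60×10^-19)(0.526)(0.0295) / (1.55×10^4) = 3.20×10^-25 kg.

m ≈ 3.20×10^-25 kg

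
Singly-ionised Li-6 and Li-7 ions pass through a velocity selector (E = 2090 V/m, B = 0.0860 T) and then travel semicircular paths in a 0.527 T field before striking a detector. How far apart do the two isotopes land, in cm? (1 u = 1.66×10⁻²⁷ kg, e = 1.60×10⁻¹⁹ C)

Δd ≈ 0.0957 cm

Both emerge at v = E/B₁ = 2.43×10^4 m/s.
r = mv/(qB₂), so r₁ = 2.871×10^-3 m and r₂ = 3.349×10^-3 m, giving Δr = 4.78×10^-4 m.
After a semicircle each ion lands a diameter 2r from the entry slit, so the separation is 2Δr = 9.57×10^-4 m.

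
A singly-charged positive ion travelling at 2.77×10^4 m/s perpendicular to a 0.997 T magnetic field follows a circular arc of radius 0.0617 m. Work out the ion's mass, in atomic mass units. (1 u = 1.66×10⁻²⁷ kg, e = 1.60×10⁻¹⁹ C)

m ≈ 214 u

qvB = mv²/r ⇒ m = qBr/v.
m = (1×1.60×10^-19)(0.997)(0.0617) / (2.77×10^4) = 3.55×10^-25 kg = 214 u.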